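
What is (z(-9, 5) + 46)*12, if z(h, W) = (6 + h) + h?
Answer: 408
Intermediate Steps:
z(h, W) = 6 + 2*h
(z(-9, 5) + 46)*12 = ((6 + 2*(-9)) + 46)*12 = ((6 - 18) + 46)*12 = (-12 + 46)*12 = 34*12 = 408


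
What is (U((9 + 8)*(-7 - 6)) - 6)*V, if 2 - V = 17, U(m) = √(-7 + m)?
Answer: 90 - 30*I*√57 ≈ 90.0 - 226.5*I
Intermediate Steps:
V = -15 (V = 2 - 1*17 = 2 - 17 = -15)
(U((9 + 8)*(-7 - 6)) - 6)*V = (√(-7 + (9 + 8)*(-7 - 6)) - 6)*(-15) = (√(-7 + 17*(-13)) - 6)*(-15) = (√(-7 - 221) - 6)*(-15) = (√(-228) - 6)*(-15) = (2*I*√57 - 6)*(-15) = (-6 + 2*I*√57)*(-15) = 90 - 30*I*√57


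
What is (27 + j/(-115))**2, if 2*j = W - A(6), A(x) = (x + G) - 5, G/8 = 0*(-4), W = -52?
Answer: 39225169/52900 ≈ 741.50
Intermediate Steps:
G = 0 (G = 8*(0*(-4)) = 8*0 = 0)
A(x) = -5 + x (A(x) = (x + 0) - 5 = x - 5 = -5 + x)
j = -53/2 (j = (-52 - (-5 + 6))/2 = (-52 - 1*1)/2 = (-52 - 1)/2 = (1/2)*(-53) = -53/2 ≈ -26.500)
(27 + j/(-115))**2 = (27 - 53/2/(-115))**2 = (27 - 53/2*(-1/115))**2 = (27 + 53/230)**2 = (6263/230)**2 = 39225169/52900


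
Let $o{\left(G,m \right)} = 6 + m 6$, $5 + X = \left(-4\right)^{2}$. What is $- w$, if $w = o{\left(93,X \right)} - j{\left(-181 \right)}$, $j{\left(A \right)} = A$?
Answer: $-253$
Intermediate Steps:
$X = 11$ ($X = -5 + \left(-4\right)^{2} = -5 + 16 = 11$)
$o{\left(G,m \right)} = 6 + 6 m$
$w = 253$ ($w = \left(6 + 6 \cdot 11\right) - -181 = \left(6 + 66\right) + 181 = 72 + 181 = 253$)
$- w = \left(-1\right) 253 = -253$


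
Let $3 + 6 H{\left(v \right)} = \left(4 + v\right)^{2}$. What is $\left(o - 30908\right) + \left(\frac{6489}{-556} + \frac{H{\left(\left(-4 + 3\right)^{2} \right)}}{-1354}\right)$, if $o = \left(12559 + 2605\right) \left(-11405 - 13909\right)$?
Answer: $- \frac{433505135905561}{1129236} \approx -3.8389 \cdot 10^{8}$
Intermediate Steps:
$o = -383861496$ ($o = 15164 \left(-25314\right) = -383861496$)
$H{\left(v \right)} = - \frac{1}{2} + \frac{\left(4 + v\right)^{2}}{6}$
$\left(o - 30908\right) + \left(\frac{6489}{-556} + \frac{H{\left(\left(-4 + 3\right)^{2} \right)}}{-1354}\right) = \left(-383861496 - 30908\right) + \left(\frac{6489}{-556} + \frac{- \frac{1}{2} + \frac{\left(4 + \left(-4 + 3\right)^{2}\right)^{2}}{6}}{-1354}\right) = -383892404 + \left(6489 \left(- \frac{1}{556}\right) + \left(- \frac{1}{2} + \frac{\left(4 + \left(-1\right)^{2}\right)^{2}}{6}\right) \left(- \frac{1}{1354}\right)\right) = -383892404 - \left(\frac{6489}{556} - \left(- \frac{1}{2} + \frac{\left(4 + 1\right)^{2}}{6}\right) \left(- \frac{1}{1354}\right)\right) = -383892404 - \left(\frac{6489}{556} - \left(- \frac{1}{2} + \frac{5^{2}}{6}\right) \left(- \frac{1}{1354}\right)\right) = -383892404 - \left(\frac{6489}{556} - \left(- \frac{1}{2} + \frac{1}{6} \cdot 25\right) \left(- \frac{1}{1354}\right)\right) = -383892404 - \left(\frac{6489}{556} - \left(- \frac{1}{2} + \frac{25}{6}\right) \left(- \frac{1}{1354}\right)\right) = -383892404 + \left(- \frac{6489}{556} + \frac{11}{3} \left(- \frac{1}{1354}\right)\right) = -383892404 - \frac{13182217}{1129236} = - \frac{433505135905561}{1129236}$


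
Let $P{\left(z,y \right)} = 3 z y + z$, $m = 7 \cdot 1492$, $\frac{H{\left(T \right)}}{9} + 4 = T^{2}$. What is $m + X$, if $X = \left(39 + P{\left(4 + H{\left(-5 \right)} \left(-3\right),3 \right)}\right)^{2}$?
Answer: $31269725$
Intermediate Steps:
$H{\left(T \right)} = -36 + 9 T^{2}$
$m = 10444$
$P{\left(z,y \right)} = z + 3 y z$ ($P{\left(z,y \right)} = 3 y z + z = z + 3 y z$)
$X = 31259281$ ($X = \left(39 + \left(4 + \left(-36 + 9 \left(-5\right)^{2}\right) \left(-3\right)\right) \left(1 + 3 \cdot 3\right)\right)^{2} = \left(39 + \left(4 + \left(-36 + 9 \cdot 25\right) \left(-3\right)\right) \left(1 + 9\right)\right)^{2} = \left(39 + \left(4 + \left(-36 + 225\right) \left(-3\right)\right) 10\right)^{2} = \left(39 + \left(4 + 189 \left(-3\right)\right) 10\right)^{2} = \left(39 + \left(4 - 567\right) 10\right)^{2} = \left(39 - 5630\right)^{2} = \left(-5591\right)^{2} = 31259281$)
$m + X = 10444 + 31259281 = 31269725$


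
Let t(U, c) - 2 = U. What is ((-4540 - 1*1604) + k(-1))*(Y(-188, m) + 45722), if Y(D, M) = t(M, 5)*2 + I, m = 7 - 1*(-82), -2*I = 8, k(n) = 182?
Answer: -273655800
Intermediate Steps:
t(U, c) = 2 + U
I = -4 (I = -½*8 = -4)
m = 89 (m = 7 + 82 = 89)
Y(D, M) = 2*M (Y(D, M) = (2 + M)*2 - 4 = (4 + 2*M) - 4 = 2*M)
((-4540 - 1*1604) + k(-1))*(Y(-188, m) + 45722) = ((-4540 - 1*1604) + 182)*(2*89 + 45722) = ((-4540 - 1604) + 182)*(178 + 45722) = (-6144 + 182)*45900 = -5962*45900 = -273655800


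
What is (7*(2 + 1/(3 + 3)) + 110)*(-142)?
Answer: -53321/3 ≈ -17774.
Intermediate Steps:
(7*(2 + 1/(3 + 3)) + 110)*(-142) = (7*(2 + 1/6) + 110)*(-142) = (7*(13/6) + 110)*(-142) = (91/6 + 110)*(-142) = (751/6)*(-142) = -53321/3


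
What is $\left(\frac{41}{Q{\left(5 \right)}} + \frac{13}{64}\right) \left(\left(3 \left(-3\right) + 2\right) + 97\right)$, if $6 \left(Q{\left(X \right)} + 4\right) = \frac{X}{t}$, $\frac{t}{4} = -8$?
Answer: $- \frac{22219155}{24736} \approx -898.25$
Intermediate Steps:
$t = -32$ ($t = 4 \left(-8\right) = -32$)
$Q{\left(X \right)} = -4 - \frac{X}{192}$ ($Q{\left(X \right)} = -4 + \frac{X \frac{1}{-32}}{6} = -4 + \frac{X \left(- \frac{1}{32}\right)}{6} = -4 + \frac{\left(- \frac{1}{32}\right) X}{6} = -4 - \frac{X}{192}$)
$\left(\frac{41}{Q{\left(5 \right)}} + \frac{13}{64}\right) \left(\left(3 \left(-3\right) + 2\right) + 97\right) = \left(\frac{41}{-4 - \frac{5}{192}} + \frac{13}{64}\right) \left(\left(3 \left(-3\right) + 2\right) + 97\right) = \left(\frac{41}{-4 - \frac{5}{192}} + 13 \cdot \frac{1}{64}\right) \left(\left(-9 + 2\right) + 97\right) = \left(\frac{41}{- \frac{773}{192}} + \frac{13}{64}\right) \left(-7 + 97\right) = \left(41 \left(- \frac{192}{773}\right) + \frac{13}{64}\right) 90 = \left(- \frac{7872}{773} + \frac{13}{64}\right) 90 = \left(- \frac{493759}{49472}\right) 90 = - \frac{22219155}{24736}$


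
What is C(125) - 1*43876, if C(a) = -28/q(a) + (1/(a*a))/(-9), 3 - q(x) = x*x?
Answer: -48194356226561/1098421875 ≈ -43876.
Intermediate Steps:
q(x) = 3 - x² (q(x) = 3 - x*x = 3 - x²)
C(a) = -28/(3 - a²) - 1/(9*a²) (C(a) = -28/(3 - a²) + (1/(a*a))/(-9) = -28/(3 - a²) - ⅑/a² = -28/(3 - a²) - 1/(9*a²))
C(125) - 1*43876 = (⅑)*(3 + 251*125²)/(125²*(-3 + 125²)) - 1*43876 = (⅑)*(1/15625)*(3 + 251*15625)/(-3 + 15625) - 43876 = (⅑)*(1/15625)*(3 + 3921875)/15622 - 43876 = (⅑)*(1/15625)*(1/15622)*3921878 - 43876 = 1960939/1098421875 - 43876 = -48194356226561/1098421875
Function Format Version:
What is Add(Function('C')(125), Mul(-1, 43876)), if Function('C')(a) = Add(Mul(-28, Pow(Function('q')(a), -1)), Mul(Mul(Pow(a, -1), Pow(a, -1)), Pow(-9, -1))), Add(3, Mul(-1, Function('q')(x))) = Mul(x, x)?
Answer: Rational(-48194356226561, 1098421875) ≈ -43876.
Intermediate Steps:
Function('q')(x) = Add(3, Mul(-1, Pow(x, 2))) (Function('q')(x) = Add(3, Mul(-1, Mul(x, x))) = Add(3, Mul(-1, Pow(x, 2))))
Function('C')(a) = Add(Mul(-28, Pow(Add(3, Mul(-1, Pow(a, 2))), -1)), Mul(Rational(-1, 9), Pow(a, -2))) (Function('C')(a) = Add(Mul(-28, Pow(Add(3, Mul(-1, Pow(a, 2))), -1)), Mul(Mul(Pow(a, -1), Pow(a, -1)), Pow(-9, -1))) = Add(Mul(-28, Pow(Add(3, Mul(-1, Pow(a, 2))), -1)), Mul(Pow(a, -2), Rational(-1, 9))) = Add(Mul(-28, Pow(Add(3, Mul(-1, Pow(a, 2))), -1)), Mul(Rational(-1, 9), Pow(a, -2))))
Add(Function('C')(125), Mul(-1, 43876)) = Add(Mul(Rational(1, 9), Pow(125, -2), Pow(Add(-3, Pow(125, 2)), -1), Add(3, Mul(251, Pow(125, 2)))), Mul(-1, 43876)) = Add(Mul(Rational(1, 9), Rational(1, 15625), Pow(Add(-3, 15625), -1), Add(3, Mul(251, 15625))), -43876) = Add(Mul(Rational(1, 9), Rational(1, 15625), Pow(15622, -1), Add(3, 3921875)), -43876) = Add(Mul(Rational(1, 9), Rational(1, 15625), Rational(1, 15622), 3921878), -43876) = Add(Rational(1960939, 1098421875), -43876) = Rational(-48194356226561, 1098421875)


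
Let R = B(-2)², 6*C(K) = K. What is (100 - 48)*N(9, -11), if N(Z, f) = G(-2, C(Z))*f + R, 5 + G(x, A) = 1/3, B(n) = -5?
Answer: 11908/3 ≈ 3969.3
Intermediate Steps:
C(K) = K/6
R = 25 (R = (-5)² = 25)
G(x, A) = -14/3 (G(x, A) = -5 + 1/3 = -5 + ⅓ = -14/3)
N(Z, f) = 25 - 14*f/3 (N(Z, f) = -14*f/3 + 25 = 25 - 14*f/3)
(100 - 48)*N(9, -11) = (100 - 48)*(25 - 14/3*(-11)) = 52*(25 + 154/3) = 52*(229/3) = 11908/3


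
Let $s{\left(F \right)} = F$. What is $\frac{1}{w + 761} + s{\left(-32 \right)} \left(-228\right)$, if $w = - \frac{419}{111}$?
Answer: $\frac{613243503}{84052} \approx 7296.0$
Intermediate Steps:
$w = - \frac{419}{111}$ ($w = \left(-419\right) \frac{1}{111} = - \frac{419}{111} \approx -3.7748$)
$\frac{1}{w + 761} + s{\left(-32 \right)} \left(-228\right) = \frac{1}{- \frac{419}{111} + 761} - -7296 = \frac{1}{\frac{84052}{111}} + 7296 = \frac{111}{84052} + 7296 = \frac{613243503}{84052}$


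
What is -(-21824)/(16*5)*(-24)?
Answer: -32736/5 ≈ -6547.2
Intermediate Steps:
-(-21824)/(16*5)*(-24) = -(-21824)/80*(-24) = -176*(-31/20)*(-24) = (1364/5)*(-24) = -32736/5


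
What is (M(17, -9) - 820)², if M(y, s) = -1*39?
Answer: 737881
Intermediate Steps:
M(y, s) = -39
(M(17, -9) - 820)² = (-39 - 820)² = (-859)² = 737881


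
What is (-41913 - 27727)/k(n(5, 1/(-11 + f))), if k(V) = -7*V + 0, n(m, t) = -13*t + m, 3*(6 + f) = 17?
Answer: 2367760/1463 ≈ 1618.4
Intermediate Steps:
f = -1/3 (f = -6 + (1/3)*17 = -6 + 17/3 = -1/3 ≈ -0.33333)
n(m, t) = m - 13*t
k(V) = -7*V
(-41913 - 27727)/k(n(5, 1/(-11 + f))) = (-41913 - 27727)/((-7*(5 - 13/(-11 - 1/3)))) = -69640*(-1/(7*(5 - 13/(-34/3)))) = -69640*(-1/(7*(5 - 13*(-3/34)))) = -69640*(-1/(7*(5 + 39/34))) = -69640/((-7*209/34)) = -69640/(-1463/34) = -69640*(-34/1463) = 2367760/1463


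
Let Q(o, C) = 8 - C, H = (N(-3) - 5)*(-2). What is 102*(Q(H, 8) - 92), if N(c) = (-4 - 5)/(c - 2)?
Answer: -9384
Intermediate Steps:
N(c) = -9/(-2 + c)
H = 32/5 (H = (-9/(-2 - 3) - 5)*(-2) = (-9/(-5) - 5)*(-2) = (-9*(-⅕) - 5)*(-2) = (9/5 - 5)*(-2) = -16/5*(-2) = 32/5 ≈ 6.4000)
102*(Q(H, 8) - 92) = 102*((8 - 1*8) - 92) = 102*((8 - 8) - 92) = 102*(0 - 92) = 102*(-92) = -9384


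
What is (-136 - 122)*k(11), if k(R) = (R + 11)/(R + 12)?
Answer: -5676/23 ≈ -246.78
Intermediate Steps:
k(R) = (11 + R)/(12 + R)
(-136 - 122)*k(11) = (-136 - 122)*((11 + 11)/(12 + 11)) = -258*22/23 = -5676/23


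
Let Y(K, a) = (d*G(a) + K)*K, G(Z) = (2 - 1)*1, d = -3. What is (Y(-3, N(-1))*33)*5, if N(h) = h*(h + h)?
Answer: 2970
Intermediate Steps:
N(h) = 2*h² (N(h) = h*(2*h) = 2*h²)
G(Z) = 1 (G(Z) = 1*1 = 1)
Y(K, a) = K*(-3 + K) (Y(K, a) = (-3*1 + K)*K = (-3 + K)*K = K*(-3 + K))
(Y(-3, N(-1))*33)*5 = (-3*(-3 - 3)*33)*5 = (-3*(-6)*33)*5 = (18*33)*5 = 594*5 = 2970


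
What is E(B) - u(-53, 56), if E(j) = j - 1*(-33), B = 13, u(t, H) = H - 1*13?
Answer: 3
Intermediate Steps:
u(t, H) = -13 + H (u(t, H) = H - 13 = -13 + H)
E(j) = 33 + j (E(j) = j + 33 = 33 + j)
E(B) - u(-53, 56) = (33 + 13) - (-13 + 56) = 46 - 1*43 = 46 - 43 = 3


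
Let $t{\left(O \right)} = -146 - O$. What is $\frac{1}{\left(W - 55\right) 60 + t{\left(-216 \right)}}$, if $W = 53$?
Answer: $- \frac{1}{50} \approx -0.02$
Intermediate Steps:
$\frac{1}{\left(W - 55\right) 60 + t{\left(-216 \right)}} = \frac{1}{\left(53 - 55\right) 60 - -70} = \frac{1}{\left(-2\right) 60 + \left(-146 + 216\right)} = \frac{1}{-120 + 70} = \frac{1}{-50} = - \frac{1}{50}$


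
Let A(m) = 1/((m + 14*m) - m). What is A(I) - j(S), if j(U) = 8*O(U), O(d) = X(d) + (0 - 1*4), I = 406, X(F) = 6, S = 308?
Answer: -90943/5684 ≈ -16.000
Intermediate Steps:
O(d) = 2 (O(d) = 6 + (0 - 1*4) = 6 + (0 - 4) = 6 - 4 = 2)
j(U) = 16 (j(U) = 8*2 = 16)
A(m) = 1/(14*m) (A(m) = 1/(15*m - m) = 1/(14*m))
A(I) - j(S) = (1/14)/406 - 1*16 = (1/14)*(1/406) - 16 = 1/5684 - 16 = -90943/5684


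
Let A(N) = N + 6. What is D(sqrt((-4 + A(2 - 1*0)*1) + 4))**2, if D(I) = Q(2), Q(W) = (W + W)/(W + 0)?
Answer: 4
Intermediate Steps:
Q(W) = 2 (Q(W) = (2*W)/W = 2)
A(N) = 6 + N
D(I) = 2
D(sqrt((-4 + A(2 - 1*0)*1) + 4))**2 = 2**2 = 4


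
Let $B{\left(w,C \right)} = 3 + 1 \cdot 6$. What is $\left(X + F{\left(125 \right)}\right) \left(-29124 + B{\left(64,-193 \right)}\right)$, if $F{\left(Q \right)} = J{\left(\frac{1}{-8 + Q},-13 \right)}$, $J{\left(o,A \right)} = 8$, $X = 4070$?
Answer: $-118730970$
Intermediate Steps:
$B{\left(w,C \right)} = 9$ ($B{\left(w,C \right)} = 3 + 6 = 9$)
$F{\left(Q \right)} = 8$
$\left(X + F{\left(125 \right)}\right) \left(-29124 + B{\left(64,-193 \right)}\right) = \left(4070 + 8\right) \left(-29124 + 9\right) = 4078 \left(-29115\right) = -118730970$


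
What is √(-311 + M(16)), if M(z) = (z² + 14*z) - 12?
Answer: √157 ≈ 12.530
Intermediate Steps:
M(z) = -12 + z² + 14*z
√(-311 + M(16)) = √(-311 + (-12 + 16² + 14*16)) = √(-311 + (-12 + 256 + 224)) = √(-311 + 468) = √157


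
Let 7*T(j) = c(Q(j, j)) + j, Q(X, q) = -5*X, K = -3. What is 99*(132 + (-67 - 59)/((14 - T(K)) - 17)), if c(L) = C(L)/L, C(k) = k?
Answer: 335610/19 ≈ 17664.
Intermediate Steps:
c(L) = 1 (c(L) = L/L = 1)
T(j) = 1/7 + j/7 (T(j) = (1 + j)/7 = 1/7 + j/7)
99*(132 + (-67 - 59)/((14 - T(K)) - 17)) = 99*(132 + (-67 - 59)/((14 - (1/7 + (1/7)*(-3))) - 17)) = 99*(132 - 126/((14 - (1/7 - 3/7)) - 17)) = 99*(132 - 126/((14 - 1*(-2/7)) - 17)) = 99*(132 - 126/((14 + 2/7) - 17)) = 99*(132 - 126/(100/7 - 17)) = 99*(132 - 126/(-19/7)) = 99*(132 - 126*(-7/19)) = 99*(132 + 882/19) = 99*(3390/19) = 335610/19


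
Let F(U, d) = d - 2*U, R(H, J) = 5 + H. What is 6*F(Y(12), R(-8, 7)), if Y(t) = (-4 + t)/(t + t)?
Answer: -22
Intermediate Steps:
Y(t) = (-4 + t)/(2*t) (Y(t) = (-4 + t)/((2*t)) = (-4 + t)*(1/(2*t)) = (-4 + t)/(2*t))
6*F(Y(12), R(-8, 7)) = 6*((5 - 8) - (-4 + 12)/12) = 6*(-3 - 8/12) = 6*(-3 - 2*⅓) = 6*(-3 - ⅔) = 6*(-11/3) = -22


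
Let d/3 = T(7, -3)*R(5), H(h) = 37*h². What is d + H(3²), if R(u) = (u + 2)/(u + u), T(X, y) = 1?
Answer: 29991/10 ≈ 2999.1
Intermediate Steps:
R(u) = (2 + u)/(2*u) (R(u) = (2 + u)/((2*u)) = (2 + u)*(1/(2*u)) = (2 + u)/(2*u))
d = 21/10 (d = 3*(1*((½)*(2 + 5)/5)) = 3*(1*((½)*(⅕)*7)) = 3*(1*(7/10)) = 3*(7/10) = 21/10 ≈ 2.1000)
d + H(3²) = 21/10 + 37*(3²)² = 21/10 + 37*9² = 21/10 + 37*81 = 21/10 + 2997 = 29991/10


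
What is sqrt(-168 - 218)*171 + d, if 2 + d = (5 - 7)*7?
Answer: -16 + 171*I*sqrt(386) ≈ -16.0 + 3359.6*I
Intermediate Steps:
d = -16 (d = -2 + (5 - 7)*7 = -2 - 2*7 = -2 - 14 = -16)
sqrt(-168 - 218)*171 + d = sqrt(-168 - 218)*171 - 16 = sqrt(-386)*171 - 16 = (I*sqrt(386))*171 - 16 = 171*I*sqrt(386) - 16 = -16 + 171*I*sqrt(386)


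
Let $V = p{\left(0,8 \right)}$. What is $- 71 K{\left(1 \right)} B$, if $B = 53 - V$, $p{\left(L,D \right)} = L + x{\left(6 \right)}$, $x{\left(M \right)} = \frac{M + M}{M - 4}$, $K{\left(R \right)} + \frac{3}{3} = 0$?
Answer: $3337$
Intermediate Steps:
$K{\left(R \right)} = -1$ ($K{\left(R \right)} = -1 + 0 = -1$)
$x{\left(M \right)} = \frac{2 M}{-4 + M}$
$p{\left(L,D \right)} = 6 + L$ ($p{\left(L,D \right)} = L + 2 \cdot 6 \frac{1}{-4 + 6} = L + 2 \cdot 6 \cdot \frac{1}{2} = L + 6 = 6 + L$)
$V = 6$ ($V = 6 + 0 = 6$)
$B = 47$ ($B = 53 - 6 = 47$)
$- 71 K{\left(1 \right)} B = \left(-71\right) \left(-1\right) 47 = 71 \cdot 47 = 3337$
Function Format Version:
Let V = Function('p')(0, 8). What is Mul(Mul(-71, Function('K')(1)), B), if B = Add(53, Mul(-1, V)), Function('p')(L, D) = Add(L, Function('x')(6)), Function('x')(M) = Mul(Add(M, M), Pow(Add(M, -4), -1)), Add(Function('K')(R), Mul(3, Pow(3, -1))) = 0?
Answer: 3337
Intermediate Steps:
Function('K')(R) = -1 (Function('K')(R) = Add(-1, 0) = -1)
Function('x')(M) = Mul(2, M, Pow(Add(-4, M), -1)) (Function('x')(M) = Mul(Mul(2, M), Pow(Add(-4, M), -1)) = Mul(2, M, Pow(Add(-4, M), -1)))
Function('p')(L, D) = Add(6, L) (Function('p')(L, D) = Add(L, Mul(2, 6, Pow(Add(-4, 6), -1))) = Add(L, Mul(2, 6, Pow(2, -1))) = Add(L, Mul(2, 6, Rational(1, 2))) = Add(L, 6) = Add(6, L))
V = 6 (V = Add(6, 0) = 6)
B = 47 (B = Add(53, Mul(-1, 6)) = Add(53, -6) = 47)
Mul(Mul(-71, Function('K')(1)), B) = Mul(Mul(-71, -1), 47) = Mul(71, 47) = 3337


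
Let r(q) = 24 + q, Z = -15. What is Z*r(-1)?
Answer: -345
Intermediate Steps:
Z*r(-1) = -15*(24 - 1) = -15*23 = -345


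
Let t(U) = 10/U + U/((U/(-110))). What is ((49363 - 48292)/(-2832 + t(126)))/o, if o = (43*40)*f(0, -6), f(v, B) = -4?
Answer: 67473/1275146080 ≈ 5.2914e-5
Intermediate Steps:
t(U) = -110 + 10/U (t(U) = 10/U + U/((U*(-1/110))) = 10/U + U/((-U/110)) = 10/U + U*(-110/U) = 10/U - 110 = -110 + 10/U)
o = -6880 (o = (43*40)*(-4) = 1720*(-4) = -6880)
((49363 - 48292)/(-2832 + t(126)))/o = ((49363 - 48292)/(-2832 + (-110 + 10/126)))/(-6880) = (1071/(-2832 + (-110 + 10*(1/126))))*(-1/6880) = (1071/(-2832 + (-110 + 5/63)))*(-1/6880) = (1071/(-2832 - 6925/63))*(-1/6880) = (1071/(-185341/63))*(-1/6880) = (1071*(-63/185341))*(-1/6880) = -67473/185341*(-1/6880) = 67473/1275146080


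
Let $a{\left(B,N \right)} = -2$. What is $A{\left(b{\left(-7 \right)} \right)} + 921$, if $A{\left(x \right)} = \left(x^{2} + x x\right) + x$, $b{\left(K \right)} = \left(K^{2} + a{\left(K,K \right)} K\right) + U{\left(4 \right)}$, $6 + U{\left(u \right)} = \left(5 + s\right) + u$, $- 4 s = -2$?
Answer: $9832$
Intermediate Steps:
$s = \frac{1}{2}$ ($s = \left(- \frac{1}{4}\right) \left(-2\right) = \frac{1}{2} \approx 0.5$)
$U{\left(u \right)} = - \frac{1}{2} + u$ ($U{\left(u \right)} = -6 + \left(\left(5 + \frac{1}{2}\right) + u\right) = -6 + \left(\frac{11}{2} + u\right) = - \frac{1}{2} + u$)
$b{\left(K \right)} = \frac{7}{2} + K^{2} - 2 K$ ($b{\left(K \right)} = \left(K^{2} - 2 K\right) + \left(- \frac{1}{2} + 4\right) = \left(K^{2} - 2 K\right) + \frac{7}{2} = \frac{7}{2} + K^{2} - 2 K$)
$A{\left(x \right)} = x + 2 x^{2}$ ($A{\left(x \right)} = \left(x^{2} + x^{2}\right) + x = 2 x^{2} + x = x + 2 x^{2}$)
$A{\left(b{\left(-7 \right)} \right)} + 921 = \left(\frac{7}{2} + \left(-7\right)^{2} - -14\right) \left(1 + 2 \left(\frac{7}{2} + \left(-7\right)^{2} - -14\right)\right) + 921 = \left(\frac{7}{2} + 49 + 14\right) \left(1 + 2 \left(\frac{7}{2} + 49 + 14\right)\right) + 921 = \frac{133 \left(1 + 2 \cdot \frac{133}{2}\right)}{2} + 921 = \frac{133 \left(1 + 133\right)}{2} + 921 = \frac{133}{2} \cdot 134 + 921 = 8911 + 921 = 9832$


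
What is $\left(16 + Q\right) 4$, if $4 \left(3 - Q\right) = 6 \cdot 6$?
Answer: $40$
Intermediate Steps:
$Q = -6$ ($Q = 3 - \frac{6 \cdot 6}{4} = 3 - 9 = -6$)
$\left(16 + Q\right) 4 = \left(16 - 6\right) 4 = 10 \cdot 4 = 40$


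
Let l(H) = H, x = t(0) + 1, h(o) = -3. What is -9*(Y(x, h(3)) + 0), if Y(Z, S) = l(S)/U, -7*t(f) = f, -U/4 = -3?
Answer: 9/4 ≈ 2.2500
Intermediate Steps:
U = 12 (U = -4*(-3) = 12)
t(f) = -f/7
x = 1 (x = -1/7*0 + 1 = 0 + 1 = 1)
Y(Z, S) = S/12
-9*(Y(x, h(3)) + 0) = -9*((1/12)*(-3) + 0) = -9*(-1/4 + 0) = -9*(-1/4) = 9/4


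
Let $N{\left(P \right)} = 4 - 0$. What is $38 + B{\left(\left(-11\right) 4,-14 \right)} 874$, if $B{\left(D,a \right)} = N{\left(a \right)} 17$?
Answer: $59470$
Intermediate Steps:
$N{\left(P \right)} = 4$ ($N{\left(P \right)} = 4 + 0 = 4$)
$B{\left(D,a \right)} = 68$ ($B{\left(D,a \right)} = 4 \cdot 17 = 68$)
$38 + B{\left(\left(-11\right) 4,-14 \right)} 874 = 38 + 68 \cdot 874 = 38 + 59432 = 59470$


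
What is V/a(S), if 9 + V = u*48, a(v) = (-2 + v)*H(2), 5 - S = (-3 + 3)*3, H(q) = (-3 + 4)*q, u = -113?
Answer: -1811/2 ≈ -905.50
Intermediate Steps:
H(q) = q (H(q) = 1*q = q)
S = 5 (S = 5 - (-3 + 3)*3 = 5 - 0*3 = 5 - 1*0 = 5 + 0 = 5)
a(v) = -4 + 2*v (a(v) = (-2 + v)*2 = -4 + 2*v)
V = -5433 (V = -9 - 113*48 = -9 - 5424 = -5433)
V/a(S) = -5433/(-4 + 2*5) = -5433/(-4 + 10) = -5433/6 = -5433*⅙ = -1811/2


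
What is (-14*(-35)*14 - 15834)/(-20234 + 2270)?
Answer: 4487/8982 ≈ 0.49955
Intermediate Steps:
(-14*(-35)*14 - 15834)/(-20234 + 2270) = (490*14 - 15834)/(-17964) = (6860 - 15834)*(-1/17964) = -8974*(-1/17964) = 4487/8982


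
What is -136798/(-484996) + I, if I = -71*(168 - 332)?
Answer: 2823715111/242498 ≈ 11644.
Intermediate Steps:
I = 11644 (I = -71*(-164) = 11644)
-136798/(-484996) + I = -136798/(-484996) + 11644 = -136798*(-1/484996) + 11644 = 68399/242498 + 11644 = 2823715111/242498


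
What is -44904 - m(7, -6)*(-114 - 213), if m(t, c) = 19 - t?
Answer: -40980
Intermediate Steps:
-44904 - m(7, -6)*(-114 - 213) = -44904 - (19 - 1*7)*(-114 - 213) = -44904 - (19 - 7)*(-327) = -44904 - 12*(-327) = -44904 - 1*(-3924) = -44904 + 3924 = -40980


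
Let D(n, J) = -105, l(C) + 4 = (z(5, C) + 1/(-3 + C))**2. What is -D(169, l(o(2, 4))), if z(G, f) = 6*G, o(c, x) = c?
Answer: 105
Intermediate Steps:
l(C) = -4 + (30 + 1/(-3 + C))**2 (l(C) = -4 + (6*5 + 1/(-3 + C))**2 = -4 + (30 + 1/(-3 + C))**2)
-D(169, l(o(2, 4))) = -1*(-105) = 105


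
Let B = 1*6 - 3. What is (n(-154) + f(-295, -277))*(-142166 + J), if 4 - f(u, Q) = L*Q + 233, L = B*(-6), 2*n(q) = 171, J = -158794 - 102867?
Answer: 4142861193/2 ≈ 2.0714e+9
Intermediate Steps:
J = -261661
B = 3 (B = 6 - 3 = 3)
n(q) = 171/2 (n(q) = (1/2)*171 = 171/2)
L = -18 (L = 3*(-6) = -18)
f(u, Q) = -229 + 18*Q (f(u, Q) = 4 - (-18*Q + 233) = 4 - (233 - 18*Q) = 4 + (-233 + 18*Q) = -229 + 18*Q)
(n(-154) + f(-295, -277))*(-142166 + J) = (171/2 + (-229 + 18*(-277)))*(-142166 - 261661) = (171/2 + (-229 - 4986))*(-403827) = (171/2 - 5215)*(-403827) = -10259/2*(-403827) = 4142861193/2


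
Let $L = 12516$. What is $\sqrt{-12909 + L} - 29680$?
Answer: $-29680 + i \sqrt{393} \approx -29680.0 + 19.824 i$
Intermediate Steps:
$\sqrt{-12909 + L} - 29680 = \sqrt{-12909 + 12516} - 29680 = \sqrt{-393} - 29680 = i \sqrt{393} - 29680 = -29680 + i \sqrt{393}$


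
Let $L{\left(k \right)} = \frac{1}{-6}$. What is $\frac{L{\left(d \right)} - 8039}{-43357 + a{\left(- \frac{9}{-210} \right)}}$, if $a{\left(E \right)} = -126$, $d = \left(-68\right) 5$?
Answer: $\frac{4385}{23718} \approx 0.18488$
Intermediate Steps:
$d = -340$
$L{\left(k \right)} = - \frac{1}{6}$
$\frac{L{\left(d \right)} - 8039}{-43357 + a{\left(- \frac{9}{-210} \right)}} = \frac{- \frac{1}{6} - 8039}{-43357 - 126} = - \frac{48235}{6 \left(-43483\right)} = \left(- \frac{48235}{6}\right) \left(- \frac{1}{43483}\right) = \frac{4385}{23718}$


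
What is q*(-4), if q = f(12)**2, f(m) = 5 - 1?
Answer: -64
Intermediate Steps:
f(m) = 4
q = 16 (q = 4**2 = 16)
q*(-4) = 16*(-4) = -64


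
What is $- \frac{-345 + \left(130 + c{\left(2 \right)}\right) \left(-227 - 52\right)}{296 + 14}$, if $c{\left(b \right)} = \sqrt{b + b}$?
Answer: $\frac{37173}{310} \approx 119.91$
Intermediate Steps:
$c{\left(b \right)} = \sqrt{2} \sqrt{b}$ ($c{\left(b \right)} = \sqrt{2 b} = \sqrt{2} \sqrt{b}$)
$- \frac{-345 + \left(130 + c{\left(2 \right)}\right) \left(-227 - 52\right)}{296 + 14} = - \frac{-345 + \left(130 + \sqrt{2} \sqrt{2}\right) \left(-227 - 52\right)}{296 + 14} = - \frac{-345 + \left(130 + 2\right) \left(-279\right)}{310} = - \frac{-345 + 132 \left(-279\right)}{310} = - \frac{-345 - 36828}{310} = - \frac{-37173}{310} = \left(-1\right) \left(- \frac{37173}{310}\right) = \frac{37173}{310}$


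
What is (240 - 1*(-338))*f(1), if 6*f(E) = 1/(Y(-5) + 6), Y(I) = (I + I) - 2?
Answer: -289/18 ≈ -16.056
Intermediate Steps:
Y(I) = -2 + 2*I (Y(I) = 2*I - 2 = -2 + 2*I)
f(E) = -1/36 (f(E) = 1/(6*((-2 + 2*(-5)) + 6)) = 1/(6*((-2 - 10) + 6)) = 1/(6*(-12 + 6)) = (1/6)/(-6) = (1/6)*(-1/6) = -1/36)
(240 - 1*(-338))*f(1) = (240 - 1*(-338))*(-1/36) = (240 + 338)*(-1/36) = 578*(-1/36) = -289/18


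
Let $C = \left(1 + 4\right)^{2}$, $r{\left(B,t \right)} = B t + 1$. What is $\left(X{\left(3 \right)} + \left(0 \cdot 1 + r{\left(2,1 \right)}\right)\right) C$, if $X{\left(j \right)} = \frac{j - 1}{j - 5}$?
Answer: $50$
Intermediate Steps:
$r{\left(B,t \right)} = 1 + B t$
$X{\left(j \right)} = \frac{-1 + j}{-5 + j}$
$C = 25$ ($C = 5^{2} = 25$)
$\left(X{\left(3 \right)} + \left(0 \cdot 1 + r{\left(2,1 \right)}\right)\right) C = \left(\frac{-1 + 3}{-5 + 3} + \left(0 \cdot 1 + \left(1 + 2 \cdot 1\right)\right)\right) 25 = \left(\frac{1}{-2} \cdot 2 + \left(0 + \left(1 + 2\right)\right)\right) 25 = \left(\left(- \frac{1}{2}\right) 2 + \left(0 + 3\right)\right) 25 = \left(-1 + 3\right) 25 = 2 \cdot 25 = 50$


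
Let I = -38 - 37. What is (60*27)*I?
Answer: -121500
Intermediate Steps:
I = -75
(60*27)*I = (60*27)*(-75) = 1620*(-75) = -121500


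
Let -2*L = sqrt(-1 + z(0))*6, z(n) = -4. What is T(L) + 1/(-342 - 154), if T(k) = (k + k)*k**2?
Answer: -1/496 + 270*I*sqrt(5) ≈ -0.0020161 + 603.74*I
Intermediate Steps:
L = -3*I*sqrt(5) (L = -sqrt(-1 - 4)*6/2 = -sqrt(-5)*6/2 = -I*sqrt(5)*6/2 = -3*I*sqrt(5) ≈ -6.7082*I)
T(k) = 2*k**3 (T(k) = (2*k)*k**2 = 2*k**3)
T(L) + 1/(-342 - 154) = 2*(-3*I*sqrt(5))**3 + 1/(-342 - 154) = 2*(135*I*sqrt(5)) + 1/(-496) = 270*I*sqrt(5) - 1/496 = -1/496 + 270*I*sqrt(5)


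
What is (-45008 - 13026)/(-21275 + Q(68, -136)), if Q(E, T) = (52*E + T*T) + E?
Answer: -58034/825 ≈ -70.344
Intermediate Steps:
Q(E, T) = T² + 53*E (Q(E, T) = (52*E + T²) + E = (T² + 52*E) + E = T² + 53*E)
(-45008 - 13026)/(-21275 + Q(68, -136)) = (-45008 - 13026)/(-21275 + ((-136)² + 53*68)) = -58034/(-21275 + (18496 + 3604)) = -58034/(-21275 + 22100) = -58034/825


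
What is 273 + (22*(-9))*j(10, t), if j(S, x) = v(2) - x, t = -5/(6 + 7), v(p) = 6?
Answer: -12885/13 ≈ -991.15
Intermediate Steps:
t = -5/13 ≈ -0.38462
j(S, x) = 6 - x
273 + (22*(-9))*j(10, t) = 273 + (22*(-9))*(6 - 1*(-5/13)) = 273 - 198*(6 + 5/13) = 273 - 198*83/13 = 273 - 16434/13 = -12885/13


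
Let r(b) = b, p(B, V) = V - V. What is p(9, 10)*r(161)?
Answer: 0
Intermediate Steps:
p(B, V) = 0
p(9, 10)*r(161) = 0*161 = 0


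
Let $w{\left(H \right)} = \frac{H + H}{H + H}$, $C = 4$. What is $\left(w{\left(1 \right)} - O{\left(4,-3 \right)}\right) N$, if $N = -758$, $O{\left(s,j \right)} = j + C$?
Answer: $0$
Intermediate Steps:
$O{\left(s,j \right)} = 4 + j$ ($O{\left(s,j \right)} = j + 4 = 4 + j$)
$w{\left(H \right)} = 1$ ($w{\left(H \right)} = \frac{2 H}{2 H} = 2 H \frac{1}{2 H} = 1$)
$\left(w{\left(1 \right)} - O{\left(4,-3 \right)}\right) N = \left(1 - \left(4 - 3\right)\right) \left(-758\right) = \left(1 - 1\right) \left(-758\right) = 0 \left(-758\right) = 0$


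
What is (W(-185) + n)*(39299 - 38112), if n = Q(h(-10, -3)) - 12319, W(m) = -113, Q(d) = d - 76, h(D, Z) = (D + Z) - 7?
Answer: -14870736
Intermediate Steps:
h(D, Z) = -7 + D + Z
Q(d) = -76 + d
n = -12415 (n = (-76 + (-7 - 10 - 3)) - 12319 = (-76 - 20) - 12319 = -96 - 12319 = -12415)
(W(-185) + n)*(39299 - 38112) = (-113 - 12415)*(39299 - 38112) = -12528*1187 = -14870736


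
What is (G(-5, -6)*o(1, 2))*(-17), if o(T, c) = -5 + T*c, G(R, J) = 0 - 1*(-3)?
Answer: 153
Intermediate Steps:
G(R, J) = 3 (G(R, J) = 0 + 3 = 3)
(G(-5, -6)*o(1, 2))*(-17) = (3*(-5 + 1*2))*(-17) = (3*(-5 + 2))*(-17) = (3*(-3))*(-17) = -9*(-17) = 153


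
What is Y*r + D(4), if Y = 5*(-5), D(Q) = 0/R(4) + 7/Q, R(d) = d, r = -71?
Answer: 7107/4 ≈ 1776.8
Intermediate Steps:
D(Q) = 7/Q (D(Q) = 0/4 + 7/Q = 0*(¼) + 7/Q = 0 + 7/Q = 7/Q)
Y = -25
Y*r + D(4) = -25*(-71) + 7/4 = 1775 + 7*(¼) = 1775 + 7/4 = 7107/4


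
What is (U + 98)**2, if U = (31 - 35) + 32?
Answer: 15876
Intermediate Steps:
U = 28 (U = -4 + 32 = 28)
(U + 98)**2 = (28 + 98)**2 = 126**2 = 15876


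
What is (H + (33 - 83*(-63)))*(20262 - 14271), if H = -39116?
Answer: -202819314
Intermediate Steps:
(H + (33 - 83*(-63)))*(20262 - 14271) = (-39116 + (33 - 83*(-63)))*(20262 - 14271) = (-39116 + (33 + 5229))*5991 = (-39116 + 5262)*5991 = -33854*5991 = -202819314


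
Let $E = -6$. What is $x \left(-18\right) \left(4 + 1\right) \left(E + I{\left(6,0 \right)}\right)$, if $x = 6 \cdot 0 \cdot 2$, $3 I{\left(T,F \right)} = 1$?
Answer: $0$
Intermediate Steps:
$I{\left(T,F \right)} = \frac{1}{3}$ ($I{\left(T,F \right)} = \frac{1}{3} \cdot 1 = \frac{1}{3}$)
$x = 0$ ($x = 0 \cdot 2 = 0$)
$x \left(-18\right) \left(4 + 1\right) \left(E + I{\left(6,0 \right)}\right) = 0 \left(-18\right) \left(4 + 1\right) \left(-6 + \frac{1}{3}\right) = 0 \cdot 5 \left(- \frac{17}{3}\right) = 0 \left(- \frac{85}{3}\right) = 0$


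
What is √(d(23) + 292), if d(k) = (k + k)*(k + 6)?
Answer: √1626 ≈ 40.324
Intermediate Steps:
d(k) = 2*k*(6 + k) (d(k) = (2*k)*(6 + k) = 2*k*(6 + k))
√(d(23) + 292) = √(2*23*(6 + 23) + 292) = √(2*23*29 + 292) = √(1334 + 292) = √1626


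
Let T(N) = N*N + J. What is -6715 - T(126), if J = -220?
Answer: -22371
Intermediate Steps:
T(N) = -220 + N² (T(N) = N*N - 220 = N² - 220 = -220 + N²)
-6715 - T(126) = -6715 - (-220 + 126²) = -6715 - (-220 + 15876) = -6715 - 1*15656 = -6715 - 15656 = -22371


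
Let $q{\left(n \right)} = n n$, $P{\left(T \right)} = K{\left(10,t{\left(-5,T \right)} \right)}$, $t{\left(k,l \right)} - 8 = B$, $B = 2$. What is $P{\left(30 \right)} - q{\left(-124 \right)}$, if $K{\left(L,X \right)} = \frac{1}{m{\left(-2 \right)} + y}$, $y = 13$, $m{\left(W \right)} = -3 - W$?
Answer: $- \frac{184511}{12} \approx -15376.0$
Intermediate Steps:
$t{\left(k,l \right)} = 10$ ($t{\left(k,l \right)} = 8 + 2 = 10$)
$K{\left(L,X \right)} = \frac{1}{12}$ ($K{\left(L,X \right)} = \frac{1}{\left(-3 - -2\right) + 13} = \frac{1}{\left(-3 + 2\right) + 13} = \frac{1}{-1 + 13} = \frac{1}{12}$)
$P{\left(T \right)} = \frac{1}{12}$
$q{\left(n \right)} = n^{2}$
$P{\left(30 \right)} - q{\left(-124 \right)} = \frac{1}{12} - \left(-124\right)^{2} = \frac{1}{12} - 15376 = - \frac{184511}{12}$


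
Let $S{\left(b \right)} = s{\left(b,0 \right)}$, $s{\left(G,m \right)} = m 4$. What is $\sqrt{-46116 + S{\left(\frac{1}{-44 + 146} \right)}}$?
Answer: $6 i \sqrt{1281} \approx 214.75 i$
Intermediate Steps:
$s{\left(G,m \right)} = 4 m$
$S{\left(b \right)} = 0$ ($S{\left(b \right)} = 4 \cdot 0 = 0$)
$\sqrt{-46116 + S{\left(\frac{1}{-44 + 146} \right)}} = \sqrt{-46116 + 0} = \sqrt{-46116} = 6 i \sqrt{1281}$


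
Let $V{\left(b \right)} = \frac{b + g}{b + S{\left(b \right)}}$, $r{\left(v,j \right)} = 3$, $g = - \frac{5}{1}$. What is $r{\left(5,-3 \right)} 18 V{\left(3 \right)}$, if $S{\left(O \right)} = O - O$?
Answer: $-36$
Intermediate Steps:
$g = -5$ ($g = \left(-5\right) 1 = -5$)
$S{\left(O \right)} = 0$
$V{\left(b \right)} = \frac{-5 + b}{b}$ ($V{\left(b \right)} = \frac{b - 5}{b + 0} = \frac{-5 + b}{b}$)
$r{\left(5,-3 \right)} 18 V{\left(3 \right)} = 3 \cdot 18 \frac{-5 + 3}{3} = 54 \cdot \frac{1}{3} \left(-2\right) = 54 \left(- \frac{2}{3}\right) = -36$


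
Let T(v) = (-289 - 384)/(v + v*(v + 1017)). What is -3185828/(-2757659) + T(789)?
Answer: 4540252349137/3931657862457 ≈ 1.1548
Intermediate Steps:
T(v) = -673/(v + v*(1017 + v))
-3185828/(-2757659) + T(789) = -3185828/(-2757659) - 673/(789*(1018 + 789)) = -3185828*(-1/2757659) - 673*1/789/1807 = 3185828/2757659 - 673*1/789*1/1807 = 3185828/2757659 - 673/1425723 = 4540252349137/3931657862457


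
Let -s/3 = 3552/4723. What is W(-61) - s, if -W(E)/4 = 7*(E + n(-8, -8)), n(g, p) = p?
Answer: 9135492/4723 ≈ 1934.3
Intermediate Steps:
W(E) = 224 - 28*E (W(E) = -28*(E - 8) = -28*(-8 + E) = -4*(-56 + 7*E) = 224 - 28*E)
s = -10656/4723 ≈ -2.2562
W(-61) - s = (224 - 28*(-61)) - 1*(-10656/4723) = (224 + 1708) + 10656/4723 = 1932 + 10656/4723 = 9135492/4723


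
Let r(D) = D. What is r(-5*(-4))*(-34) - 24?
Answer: -704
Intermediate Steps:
r(-5*(-4))*(-34) - 24 = -5*(-4)*(-34) - 24 = 20*(-34) - 24 = -680 - 24 = -704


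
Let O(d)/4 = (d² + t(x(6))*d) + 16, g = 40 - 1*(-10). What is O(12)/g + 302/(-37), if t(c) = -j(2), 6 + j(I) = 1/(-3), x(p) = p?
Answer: 9914/925 ≈ 10.718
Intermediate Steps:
j(I) = -19/3 (j(I) = -6 + 1/(-3) = -6 - ⅓ = -19/3)
t(c) = 19/3 (t(c) = -1*(-19/3) = 19/3)
g = 50 (g = 40 + 10 = 50)
O(d) = 64 + 4*d² + 76*d/3 (O(d) = 4*((d² + 19*d/3) + 16) = 4*(16 + d² + 19*d/3) = 64 + 4*d² + 76*d/3)
O(12)/g + 302/(-37) = (64 + 4*12² + (76/3)*12)/50 + 302/(-37) = (64 + 4*144 + 304)*(1/50) + 302*(-1/37) = (64 + 576 + 304)*(1/50) - 302/37 = 944*(1/50) - 302/37 = 472/25 - 302/37 = 9914/925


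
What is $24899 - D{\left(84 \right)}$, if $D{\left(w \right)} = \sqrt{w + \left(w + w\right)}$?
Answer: $24899 - 6 \sqrt{7} \approx 24883.0$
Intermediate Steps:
$D{\left(w \right)} = \sqrt{3} \sqrt{w}$ ($D{\left(w \right)} = \sqrt{w + 2 w} = \sqrt{3 w} = \sqrt{3} \sqrt{w}$)
$24899 - D{\left(84 \right)} = 24899 - \sqrt{3} \sqrt{84} = 24899 - \sqrt{3} \cdot 2 \sqrt{21} = 24899 - 6 \sqrt{7}$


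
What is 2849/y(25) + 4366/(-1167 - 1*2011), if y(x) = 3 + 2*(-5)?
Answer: -648906/1589 ≈ -408.37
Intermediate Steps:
y(x) = -7 (y(x) = 3 - 10 = -7)
2849/y(25) + 4366/(-1167 - 1*2011) = 2849/(-7) + 4366/(-1167 - 1*2011) = 2849*(-1/7) + 4366/(-1167 - 2011) = -407 + 4366/(-3178) = -407 + 4366*(-1/3178) = -407 - 2183/1589 = -648906/1589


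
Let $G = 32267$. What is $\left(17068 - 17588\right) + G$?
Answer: $31747$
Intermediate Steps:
$\left(17068 - 17588\right) + G = \left(17068 - 17588\right) + 32267 = -520 + 32267 = 31747$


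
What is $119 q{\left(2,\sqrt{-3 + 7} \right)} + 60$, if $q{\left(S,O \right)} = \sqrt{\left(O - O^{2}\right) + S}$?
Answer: $60$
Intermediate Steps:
$q{\left(S,O \right)} = \sqrt{O + S - O^{2}}$
$119 q{\left(2,\sqrt{-3 + 7} \right)} + 60 = 119 \sqrt{\sqrt{-3 + 7} + 2 - \left(\sqrt{-3 + 7}\right)^{2}} + 60 = 119 \sqrt{\sqrt{4} + 2 - \left(\sqrt{4}\right)^{2}} + 60 = 119 \sqrt{2 + 2 - 2^{2}} + 60 = 119 \sqrt{2 + 2 - 4} + 60 = 119 \sqrt{0} + 60 = 119 \cdot 0 + 60 = 0 + 60 = 60$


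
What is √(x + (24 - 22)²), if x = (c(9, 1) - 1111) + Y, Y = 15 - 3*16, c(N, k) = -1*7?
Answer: I*√1147 ≈ 33.867*I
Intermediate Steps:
c(N, k) = -7
Y = -33 (Y = 15 - 48 = -33)
x = -1151 (x = (-7 - 1111) - 33 = -1118 - 33 = -1151)
√(x + (24 - 22)²) = √(-1151 + (24 - 22)²) = √(-1151 + 2²) = √(-1151 + 4) = √(-1147) = I*√1147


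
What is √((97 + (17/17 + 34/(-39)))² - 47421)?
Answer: I*√57778397/39 ≈ 194.9*I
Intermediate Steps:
√((97 + (17/17 + 34/(-39)))² - 47421) = √((97 + (17*(1/17) + 34*(-1/39)))² - 47421) = √((97 + (1 - 34/39))² - 47421) = √((97 + 5/39)² - 47421) = √((3788/39)² - 47421) = √(14348944/1521 - 47421) = √(-57778397/1521) = I*√57778397/39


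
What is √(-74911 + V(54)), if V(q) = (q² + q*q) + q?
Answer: 5*I*√2761 ≈ 262.73*I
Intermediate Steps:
V(q) = q + 2*q² (V(q) = (q² + q²) + q = 2*q² + q = q + 2*q²)
√(-74911 + V(54)) = √(-74911 + 54*(1 + 2*54)) = √(-74911 + 54*(1 + 108)) = √(-74911 + 54*109) = √(-74911 + 5886) = √(-69025) = 5*I*√2761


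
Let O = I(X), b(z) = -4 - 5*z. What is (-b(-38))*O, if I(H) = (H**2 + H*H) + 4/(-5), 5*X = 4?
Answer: -2232/25 ≈ -89.280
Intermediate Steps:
X = 4/5 (X = (1/5)*4 = 4/5 ≈ 0.80000)
I(H) = -4/5 + 2*H**2 (I(H) = (H**2 + H**2) + 4*(-1/5) = 2*H**2 - 4/5 = -4/5 + 2*H**2)
O = 12/25 (O = -4/5 + 2*(4/5)**2 = -4/5 + 2*(16/25) = -4/5 + 32/25 = 12/25 ≈ 0.48000)
(-b(-38))*O = -(-4 - 5*(-38))*(12/25) = -(-4 + 190)*(12/25) = -1*186*(12/25) = -186*12/25 = -2232/25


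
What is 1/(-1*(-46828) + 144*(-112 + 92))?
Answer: 1/43948 ≈ 2.2754e-5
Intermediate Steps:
1/(-1*(-46828) + 144*(-112 + 92)) = 1/(46828 + 144*(-20)) = 1/(46828 - 2880) = 1/43948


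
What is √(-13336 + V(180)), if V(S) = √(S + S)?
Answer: √(-13336 + 6*√10) ≈ 115.4*I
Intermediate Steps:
V(S) = √2*√S (V(S) = √(2*S) = √2*√S)
√(-13336 + V(180)) = √(-13336 + √2*√180) = √(-13336 + √2*(6*√5)) = √(-13336 + 6*√10)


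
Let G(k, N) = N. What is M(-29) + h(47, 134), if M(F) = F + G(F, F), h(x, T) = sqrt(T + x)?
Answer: -58 + sqrt(181) ≈ -44.546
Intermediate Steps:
M(F) = 2*F (M(F) = F + F = 2*F)
M(-29) + h(47, 134) = 2*(-29) + sqrt(134 + 47) = -58 + sqrt(181)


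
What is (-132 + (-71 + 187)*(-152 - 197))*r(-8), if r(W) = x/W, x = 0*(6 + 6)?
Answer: 0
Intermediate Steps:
x = 0 (x = 0*12 = 0)
r(W) = 0 (r(W) = 0/W = 0)
(-132 + (-71 + 187)*(-152 - 197))*r(-8) = (-132 + (-71 + 187)*(-152 - 197))*0 = (-132 + 116*(-349))*0 = (-132 - 40484)*0 = -40616*0 = 0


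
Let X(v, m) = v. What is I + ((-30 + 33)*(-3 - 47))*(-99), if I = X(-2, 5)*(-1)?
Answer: 14852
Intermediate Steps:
I = 2 (I = -2*(-1) = 2)
I + ((-30 + 33)*(-3 - 47))*(-99) = 2 + ((-30 + 33)*(-3 - 47))*(-99) = 2 + (3*(-50))*(-99) = 2 - 150*(-99) = 2 + 14850 = 14852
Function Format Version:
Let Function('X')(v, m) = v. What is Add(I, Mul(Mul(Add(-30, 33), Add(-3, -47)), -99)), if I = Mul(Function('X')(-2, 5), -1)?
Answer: 14852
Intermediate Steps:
I = 2 (I = Mul(-2, -1) = 2)
Add(I, Mul(Mul(Add(-30, 33), Add(-3, -47)), -99)) = Add(2, Mul(Mul(Add(-30, 33), Add(-3, -47)), -99)) = Add(2, Mul(Mul(3, -50), -99)) = Add(2, Mul(-150, -99)) = Add(2, 14850) = 14852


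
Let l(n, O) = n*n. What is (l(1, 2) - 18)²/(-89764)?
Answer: -289/89764 ≈ -0.0032196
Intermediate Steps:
l(n, O) = n²
(l(1, 2) - 18)²/(-89764) = (1² - 18)²/(-89764) = (1 - 18)²*(-1/89764) = (-17)²*(-1/89764) = 289*(-1/89764) = -289/89764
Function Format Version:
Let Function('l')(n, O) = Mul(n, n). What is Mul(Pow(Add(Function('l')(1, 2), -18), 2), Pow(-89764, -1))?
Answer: Rational(-289, 89764) ≈ -0.0032196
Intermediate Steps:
Function('l')(n, O) = Pow(n, 2)
Mul(Pow(Add(Function('l')(1, 2), -18), 2), Pow(-89764, -1)) = Mul(Pow(Add(Pow(1, 2), -18), 2), Pow(-89764, -1)) = Mul(Pow(Add(1, -18), 2), Rational(-1, 89764)) = Mul(Pow(-17, 2), Rational(-1, 89764)) = Mul(289, Rational(-1, 89764)) = Rational(-289, 89764)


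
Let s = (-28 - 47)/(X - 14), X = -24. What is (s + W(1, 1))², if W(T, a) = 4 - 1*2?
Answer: 22801/1444 ≈ 15.790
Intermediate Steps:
W(T, a) = 2 (W(T, a) = 4 - 2 = 2)
s = 75/38 (s = (-28 - 47)/(-24 - 14) = -75/(-38) = -75*(-1/38) = 75/38 ≈ 1.9737)
(s + W(1, 1))² = (75/38 + 2)² = (151/38)² = 22801/1444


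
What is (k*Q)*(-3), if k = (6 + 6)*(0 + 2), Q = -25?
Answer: 1800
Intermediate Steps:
k = 24 (k = 12*2 = 24)
(k*Q)*(-3) = (24*(-25))*(-3) = -600*(-3) = 1800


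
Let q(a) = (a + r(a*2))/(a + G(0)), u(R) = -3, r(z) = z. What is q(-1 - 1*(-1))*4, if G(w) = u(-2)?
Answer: 0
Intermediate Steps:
G(w) = -3
q(a) = 3*a/(-3 + a) (q(a) = (a + a*2)/(a - 3) = (a + 2*a)/(-3 + a) = (3*a)/(-3 + a) = 3*a/(-3 + a))
q(-1 - 1*(-1))*4 = (3*(-1 - 1*(-1))/(-3 + (-1 - 1*(-1))))*4 = (3*(-1 + 1)/(-3 + (-1 + 1)))*4 = (3*0/(-3 + 0))*4 = (3*0/(-3))*4 = (3*0*(-⅓))*4 = 0*4 = 0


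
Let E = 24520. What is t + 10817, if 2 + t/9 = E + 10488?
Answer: 325871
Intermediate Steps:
t = 315054 (t = -18 + 9*(24520 + 10488) = -18 + 9*35008 = -18 + 315072 = 315054)
t + 10817 = 315054 + 10817 = 325871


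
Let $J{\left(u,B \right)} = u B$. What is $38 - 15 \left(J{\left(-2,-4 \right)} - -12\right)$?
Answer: $-262$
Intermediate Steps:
$J{\left(u,B \right)} = B u$
$38 - 15 \left(J{\left(-2,-4 \right)} - -12\right) = 38 - 15 \left(\left(-4\right) \left(-2\right) - -12\right) = 38 - 15 \left(8 + 12\right) = 38 - 300 = -262$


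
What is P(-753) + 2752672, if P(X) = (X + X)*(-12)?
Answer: 2770744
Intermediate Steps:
P(X) = -24*X (P(X) = (2*X)*(-12) = -24*X)
P(-753) + 2752672 = -24*(-753) + 2752672 = 18072 + 2752672 = 2770744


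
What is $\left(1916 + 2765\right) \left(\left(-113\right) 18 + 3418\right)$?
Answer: $6478504$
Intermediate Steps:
$\left(1916 + 2765\right) \left(\left(-113\right) 18 + 3418\right) = 4681 \left(-2034 + 3418\right) = 4681 \cdot 1384 = 6478504$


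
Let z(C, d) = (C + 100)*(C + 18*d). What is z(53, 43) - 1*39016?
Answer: 87515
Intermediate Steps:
z(C, d) = (100 + C)*(C + 18*d)
z(53, 43) - 1*39016 = (53² + 100*53 + 1800*43 + 18*53*43) - 1*39016 = (2809 + 5300 + 77400 + 41022) - 39016 = 126531 - 39016 = 87515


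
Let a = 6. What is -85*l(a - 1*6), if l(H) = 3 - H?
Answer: -255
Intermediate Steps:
-85*l(a - 1*6) = -85*(3 - (6 - 1*6)) = -85*(3 - (6 - 6)) = -85*(3 - 1*0) = -85*(3 + 0) = -85*3 = -255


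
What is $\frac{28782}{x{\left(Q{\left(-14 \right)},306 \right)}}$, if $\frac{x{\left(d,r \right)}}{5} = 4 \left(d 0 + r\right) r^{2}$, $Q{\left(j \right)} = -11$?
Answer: $\frac{533}{10612080} \approx 5.0226 \cdot 10^{-5}$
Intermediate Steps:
$x{\left(d,r \right)} = 20 r^{3}$ ($x{\left(d,r \right)} = 5 \cdot 4 \left(d 0 + r\right) r^{2} = 5 \cdot 4 \left(0 + r\right) r^{2} = 5 \cdot 4 r r^{2} = 5 \cdot 4 r^{3} = 20 r^{3}$)
$\frac{28782}{x{\left(Q{\left(-14 \right)},306 \right)}} = \frac{28782}{20 \cdot 306^{3}} = \frac{28782}{20 \cdot 28652616} = \frac{28782}{573052320} = 28782 \cdot \frac{1}{573052320} = \frac{533}{10612080}$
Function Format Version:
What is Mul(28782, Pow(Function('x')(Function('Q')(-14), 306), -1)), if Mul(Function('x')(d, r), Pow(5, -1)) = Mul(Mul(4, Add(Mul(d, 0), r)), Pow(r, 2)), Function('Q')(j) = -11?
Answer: Rational(533, 10612080) ≈ 5.0226e-5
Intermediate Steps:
Function('x')(d, r) = Mul(20, Pow(r, 3)) (Function('x')(d, r) = Mul(5, Mul(Mul(4, Add(Mul(d, 0), r)), Pow(r, 2))) = Mul(5, Mul(Mul(4, Add(0, r)), Pow(r, 2))) = Mul(5, Mul(Mul(4, r), Pow(r, 2))) = Mul(5, Mul(4, Pow(r, 3))) = Mul(20, Pow(r, 3)))
Mul(28782, Pow(Function('x')(Function('Q')(-14), 306), -1)) = Mul(28782, Pow(Mul(20, Pow(306, 3)), -1)) = Mul(28782, Pow(Mul(20, 28652616), -1)) = Mul(28782, Pow(573052320, -1)) = Mul(28782, Rational(1, 573052320)) = Rational(533, 10612080)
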